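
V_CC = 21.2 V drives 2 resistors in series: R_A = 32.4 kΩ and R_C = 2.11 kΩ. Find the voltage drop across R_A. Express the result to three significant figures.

Total series resistance ΣR = 32.4 + 2.11 = 34.51 kΩ.
Voltage divider: V = V_CC · (32.40 / 34.51) = 21.2 × 0.9389 = 19.90 V.

V ≈ 19.9 V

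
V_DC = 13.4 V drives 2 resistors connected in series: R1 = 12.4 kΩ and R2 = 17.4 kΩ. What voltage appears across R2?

V ≈ 7.82 V

Series total: ΣR = 12.4 + 17.4 = 29.80 kΩ.
V = V_DC · R/ΣR = 13.4 × 0.5839 = 7.824 V.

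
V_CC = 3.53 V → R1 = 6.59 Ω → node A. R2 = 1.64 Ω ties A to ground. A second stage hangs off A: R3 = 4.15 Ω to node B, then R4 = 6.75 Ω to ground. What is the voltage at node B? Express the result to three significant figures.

V_B ≈ 0.389 V

The second stage (R3 + R4 = 10.90 Ω) loads node A in parallel with R2.
R2 ‖ (R3+R4) = 1.426 Ω.
First divider: V_A = V_CC · 1.426/(6.59 + 1.426) = 0.6278 V.
Then the unloaded second divider: V_B = V_A × R4/(R3+R4) = 0.6278 × 0.6193 = 0.3888 V.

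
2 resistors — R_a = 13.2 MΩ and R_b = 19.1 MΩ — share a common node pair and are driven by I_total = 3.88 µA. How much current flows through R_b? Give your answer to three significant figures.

With just two branches, the current splits inversely with resistance.
I(R_b) = 3.88 × 13.2/(13.2 + 19.1) = 3.88 × 0.4087 = 1.586 µA.

I ≈ 1.59 µA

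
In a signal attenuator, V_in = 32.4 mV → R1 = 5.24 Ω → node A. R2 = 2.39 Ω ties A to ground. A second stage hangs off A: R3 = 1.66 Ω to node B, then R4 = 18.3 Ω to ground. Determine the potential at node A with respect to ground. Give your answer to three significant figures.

V_A ≈ 9.38 mV

The second stage (R3 + R4 = 19.96 Ω) loads node A in parallel with R2.
Effective lower resistance at A: R2 ‖ 19.96 = 2.134 Ω.
So V_A = 32.4 × 0.2894 = 9.378 mV.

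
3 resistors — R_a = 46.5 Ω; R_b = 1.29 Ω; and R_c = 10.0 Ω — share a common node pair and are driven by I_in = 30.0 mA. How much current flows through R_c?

ΣG = 1/46.5 + 1/1.29 + 1/10.0 = 0.8967.
R_c takes the fraction G_k/ΣG = 0.1000/0.8967 = 0.1115, so I = 30.0 × 0.1115 = 3.346 mA.

I ≈ 3.35 mA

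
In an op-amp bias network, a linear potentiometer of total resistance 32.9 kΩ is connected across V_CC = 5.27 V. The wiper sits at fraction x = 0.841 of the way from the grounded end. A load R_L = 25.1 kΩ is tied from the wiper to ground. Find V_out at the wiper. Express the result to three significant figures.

Split the track: R_lower = x·R_p = 27.67 kΩ, R_upper = (1−x)·R_p = 5.231 kΩ.
R_L loads the lower segment: effective lower R = 13.16 kΩ.
Loaded-divider output: V_out = 5.27 × 0.7156 = 3.771 V.

V_out ≈ 3.77 V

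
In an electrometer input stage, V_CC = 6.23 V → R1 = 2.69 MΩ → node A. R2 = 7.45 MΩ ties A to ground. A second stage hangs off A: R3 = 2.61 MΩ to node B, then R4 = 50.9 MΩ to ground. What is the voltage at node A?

V_A ≈ 4.41 V

The second stage (R3 + R4 = 53.51 MΩ) loads node A in parallel with R2.
R2 ‖ (R3+R4) = 6.540 MΩ.
First divider: V_A = V_CC · 6.540/(2.69 + 6.540) = 4.414 V.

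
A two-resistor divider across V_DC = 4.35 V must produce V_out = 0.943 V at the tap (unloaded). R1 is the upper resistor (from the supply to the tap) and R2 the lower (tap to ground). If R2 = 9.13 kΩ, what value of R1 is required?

Required fraction k = V_out/V_DC = 0.2168.
Rearranging, R1 = R2·(1−k)/k = 9.13 × 3.613 = 32.99 kΩ.

R1 ≈ 33.0 kΩ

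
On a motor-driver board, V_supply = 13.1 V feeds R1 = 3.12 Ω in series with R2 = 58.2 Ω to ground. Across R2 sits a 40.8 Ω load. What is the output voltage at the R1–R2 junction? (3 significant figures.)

The load sits in parallel with R2, giving an effective lower resistance R2' = R2·R_L/(R2+R_L) = 23.99 Ω.
Now apply the divider: V_out = 13.1 × 0.8849 = 11.59 V.

V_out ≈ 11.6 V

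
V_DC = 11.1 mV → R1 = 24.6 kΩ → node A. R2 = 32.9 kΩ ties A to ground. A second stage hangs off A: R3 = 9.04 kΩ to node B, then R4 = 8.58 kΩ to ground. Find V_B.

Node A sees R2 in parallel with the series input of stage 2, R3 + R4 = 17.62 kΩ.
Effective lower resistance at A: R2 ‖ 17.62 = 11.47 kΩ.
First divider: V_A = V_DC · 11.47/(24.6 + 11.47) = 3.531 mV.
V_B = V_A × 0.4869 = 1.719 mV.

V_B ≈ 1.72 mV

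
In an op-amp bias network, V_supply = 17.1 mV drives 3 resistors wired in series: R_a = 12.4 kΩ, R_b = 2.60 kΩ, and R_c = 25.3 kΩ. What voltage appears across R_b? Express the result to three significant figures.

Series total: ΣR = 12.4 + 2.60 + 25.3 = 40.30 kΩ.
V = V_supply · R/ΣR = 17.1 × 0.06452 = 1.103 mV.

V ≈ 1.10 mV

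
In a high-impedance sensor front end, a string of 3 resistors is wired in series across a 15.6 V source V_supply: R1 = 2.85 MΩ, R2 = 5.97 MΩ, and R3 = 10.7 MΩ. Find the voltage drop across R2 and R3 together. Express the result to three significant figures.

ΣR = 2.85 + 5.97 + 10.7 = 19.52 MΩ.
R_{R2..R3} = 5.97 + 10.7 = 16.67 MΩ.
Voltage divider: V = V_supply · (16.67 / 19.52) = 15.6 × 0.8540 = 13.32 V.

V ≈ 13.3 V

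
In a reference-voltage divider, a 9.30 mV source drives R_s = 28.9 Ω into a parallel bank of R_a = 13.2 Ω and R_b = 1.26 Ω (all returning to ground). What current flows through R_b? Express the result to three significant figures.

Parallel bank: R_p = 1/(1/13.2 + 1/1.26) = 1.150 Ω.
V_A = 9.30 × 1.150/30.05 = 0.3560 mV.
I(R_b) = V_A / R_b = 0.3560/1.26 = 0.2825 mA.

I ≈ 0.283 mA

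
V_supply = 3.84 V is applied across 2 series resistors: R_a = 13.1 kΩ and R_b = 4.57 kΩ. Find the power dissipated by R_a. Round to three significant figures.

P ≈ 0.619 mW

ΣR = 17.67 kΩ → I = 3.84/17.67 = 0.2173 mA.
P(R_a) = I²·R_a = (0.2173)² × 13.1 = 0.6187 mW.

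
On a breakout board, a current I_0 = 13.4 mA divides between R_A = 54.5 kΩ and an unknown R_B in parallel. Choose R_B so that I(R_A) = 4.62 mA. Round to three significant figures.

R_B ≈ 28.7 kΩ

Two-branch current divider: I_A = I_0 · R_B/(R_A + R_B).
With f = 0.3448, R_B = R_A · f/(1−f) = 54.5 × 0.5262 = 28.68 kΩ.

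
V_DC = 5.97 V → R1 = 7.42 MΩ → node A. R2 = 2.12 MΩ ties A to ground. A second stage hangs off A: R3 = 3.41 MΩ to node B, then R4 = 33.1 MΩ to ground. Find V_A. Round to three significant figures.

V_A ≈ 1.27 V

Looking into the second stage from A: R3 + R4 = 36.51 MΩ appears in parallel with R2.
R2 ‖ (R3+R4) = 2.004 MΩ.
First divider: V_A = V_DC · 2.004/(7.42 + 2.004) = 1.269 V.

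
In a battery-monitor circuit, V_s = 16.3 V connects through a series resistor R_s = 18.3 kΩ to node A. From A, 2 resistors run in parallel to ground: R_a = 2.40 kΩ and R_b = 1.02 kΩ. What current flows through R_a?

Parallel bank: R_p = 1/(1/2.40 + 1/1.02) = 0.7158 kΩ.
V_A = 16.3 × 0.7158/19.02 = 0.6136 V.
I(R_a) = V_A / R_a = 0.6136/2.40 = 0.2557 mA.

I ≈ 0.256 mA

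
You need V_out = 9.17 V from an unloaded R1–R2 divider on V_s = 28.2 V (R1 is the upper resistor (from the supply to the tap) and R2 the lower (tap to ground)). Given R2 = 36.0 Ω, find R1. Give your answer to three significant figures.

R1 ≈ 74.7 Ω

V_out/V_s = R2/(R1+R2) = 0.3252.
R1 = R2·(1/k − 1) = 36.0 × 2.075 = 74.71 Ω.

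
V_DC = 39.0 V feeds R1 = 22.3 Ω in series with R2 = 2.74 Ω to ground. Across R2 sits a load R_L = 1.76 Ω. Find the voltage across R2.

The load sits in parallel with R2, giving an effective lower resistance R2' = R2·R_L/(R2+R_L) = 1.072 Ω.
Then V_out = V_DC · R2'/(R1 + R2') = 39.0 × 1.072/23.37 = 1.788 V.

V_out ≈ 1.79 V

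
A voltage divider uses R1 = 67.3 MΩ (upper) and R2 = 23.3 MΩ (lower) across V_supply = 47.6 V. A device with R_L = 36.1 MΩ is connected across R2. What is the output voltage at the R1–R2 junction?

The load sits in parallel with R2, giving an effective lower resistance R2' = R2·R_L/(R2+R_L) = 14.16 MΩ.
Voltage divider with the loaded lower leg: V_out = 47.6 × 14.16/(67.3 + 14.16) = 47.6 × 0.1738 = 8.274 V.

V_out ≈ 8.27 V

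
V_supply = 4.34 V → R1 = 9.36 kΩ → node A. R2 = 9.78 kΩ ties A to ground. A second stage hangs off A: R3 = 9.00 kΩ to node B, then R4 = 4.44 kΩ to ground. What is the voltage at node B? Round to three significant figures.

Looking into the second stage from A: R3 + R4 = 13.44 kΩ appears in parallel with R2.
Effective lower resistance at A: R2 ‖ 13.44 = 5.661 kΩ.
So V_A = 4.34 × 0.3769 = 1.636 V.
V_B = V_A × 0.3304 = 0.5403 V.

V_B ≈ 0.540 V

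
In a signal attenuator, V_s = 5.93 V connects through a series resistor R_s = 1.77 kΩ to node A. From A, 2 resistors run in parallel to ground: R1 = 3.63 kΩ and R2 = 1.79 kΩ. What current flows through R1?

I ≈ 0.660 mA

Equivalent of the parallel group: R_p = 1.199 kΩ.
V_A = 5.93 × 1.199/2.969 = 2.395 V.
Branch current I = V_A/R1 = 2.395/3.63 = 0.6597 mA.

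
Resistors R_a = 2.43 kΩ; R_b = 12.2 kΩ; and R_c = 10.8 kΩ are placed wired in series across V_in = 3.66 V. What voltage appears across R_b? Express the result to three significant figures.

Total series resistance ΣR = 2.43 + 12.2 + 10.8 = 25.43 kΩ.
By the voltage-divider rule, V = 3.66 × 12.20/25.43 = 1.756 V.

V ≈ 1.76 V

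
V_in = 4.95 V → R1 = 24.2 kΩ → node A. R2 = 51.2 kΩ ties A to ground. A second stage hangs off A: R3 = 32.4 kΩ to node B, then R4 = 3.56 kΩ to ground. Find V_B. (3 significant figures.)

V_B ≈ 0.228 V

Node A sees R2 in parallel with the series input of stage 2, R3 + R4 = 35.96 kΩ.
R2 ‖ (R3+R4) = 21.12 kΩ.
So V_A = 4.95 × 0.4661 = 2.307 V.
Then the unloaded second divider: V_B = V_A × R4/(R3+R4) = 2.307 × 0.09900 = 0.2284 V.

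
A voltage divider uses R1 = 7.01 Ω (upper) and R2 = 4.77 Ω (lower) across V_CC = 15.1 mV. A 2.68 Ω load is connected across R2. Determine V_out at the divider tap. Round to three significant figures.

V_out ≈ 2.97 mV

First combine the lower leg with the load: R2 ‖ R_L = 1.716 Ω.
Now apply the divider: V_out = 15.1 × 0.1966 = 2.969 mV.
(Unloaded it would be 6.11 mV; the load pulls it down.)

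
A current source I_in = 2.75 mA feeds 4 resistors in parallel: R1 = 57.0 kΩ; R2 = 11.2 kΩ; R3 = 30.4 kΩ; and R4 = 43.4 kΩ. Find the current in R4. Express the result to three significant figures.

Total conductance ΣG = 1/57.0 + 1/11.2 + 1/30.4 + 1/43.4 = 0.1628 (units of 1/kΩ).
R4 takes the fraction G_k/ΣG = 0.02304/0.1628 = 0.1416, so I = 2.75 × 0.1416 = 0.3893 mA.

I ≈ 0.389 mA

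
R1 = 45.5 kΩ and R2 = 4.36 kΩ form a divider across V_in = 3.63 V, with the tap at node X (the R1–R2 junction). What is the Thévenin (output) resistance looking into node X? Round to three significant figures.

With V_in suppressed (replaced by a short), R_th = R1 ‖ R2 = (45.50 × 4.36)/(45.50 + 4.36) = 3.979 kΩ.

R_th ≈ 3.98 kΩ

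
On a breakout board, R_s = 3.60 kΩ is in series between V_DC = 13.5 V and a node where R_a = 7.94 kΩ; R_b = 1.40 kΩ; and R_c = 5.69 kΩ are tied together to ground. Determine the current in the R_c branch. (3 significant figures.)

I ≈ 0.509 mA

Combine the parallel branches: R_p = (1/7.94 + 1/1.40 + 1/5.69)⁻¹ = 0.9843 kΩ.
Node voltage V_A = V_DC · R_p/(R_s + R_p) = 13.5 × 0.2147 = 2.899 V.
I(R_c) = V_A / R_c = 2.899/5.69 = 0.5094 mA.
(Equivalently: I_total = 2.945 mA, then current-divider fraction G_k/ΣG = 0.1730.)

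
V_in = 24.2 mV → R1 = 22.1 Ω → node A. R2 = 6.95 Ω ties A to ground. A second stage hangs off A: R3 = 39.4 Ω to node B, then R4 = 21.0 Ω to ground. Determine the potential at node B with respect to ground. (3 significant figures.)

The second stage (R3 + R4 = 60.40 Ω) loads node A in parallel with R2.
Effective lower resistance at A: R2 ‖ 60.40 = 6.233 Ω.
So V_A = 24.2 × 0.2200 = 5.324 mV.
Stage 2 is unloaded, so V_B = V_A · R4/(R3+R4) = 5.324 × 21.0/60.40 = 1.851 mV.

V_B ≈ 1.85 mV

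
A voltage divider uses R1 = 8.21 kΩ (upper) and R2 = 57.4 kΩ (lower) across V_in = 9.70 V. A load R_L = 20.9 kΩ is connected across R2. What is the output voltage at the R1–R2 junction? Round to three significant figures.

The load sits in parallel with R2, giving an effective lower resistance R2' = R2·R_L/(R2+R_L) = 15.32 kΩ.
Voltage divider with the loaded lower leg: V_out = 9.70 × 15.32/(8.21 + 15.32) = 9.70 × 0.6511 = 6.316 V.

V_out ≈ 6.32 V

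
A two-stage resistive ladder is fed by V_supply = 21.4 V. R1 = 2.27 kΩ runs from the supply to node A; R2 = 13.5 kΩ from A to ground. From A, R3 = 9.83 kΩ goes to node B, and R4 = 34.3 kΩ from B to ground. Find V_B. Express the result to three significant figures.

Node A sees R2 in parallel with the series input of stage 2, R3 + R4 = 44.13 kΩ.
R2 ‖ (R3+R4) = 10.34 kΩ.
First divider: V_A = V_supply · 10.34/(2.27 + 10.34) = 17.55 V.
V_B = V_A × 0.7772 = 13.64 V.

V_B ≈ 13.6 V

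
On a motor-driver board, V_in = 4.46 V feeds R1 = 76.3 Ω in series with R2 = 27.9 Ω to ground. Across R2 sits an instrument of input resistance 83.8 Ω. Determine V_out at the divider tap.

The load sits in parallel with R2, giving an effective lower resistance R2' = R2·R_L/(R2+R_L) = 20.93 Ω.
Voltage divider with the loaded lower leg: V_out = 4.46 × 20.93/(76.3 + 20.93) = 4.46 × 0.2153 = 0.9601 V.

V_out ≈ 0.960 V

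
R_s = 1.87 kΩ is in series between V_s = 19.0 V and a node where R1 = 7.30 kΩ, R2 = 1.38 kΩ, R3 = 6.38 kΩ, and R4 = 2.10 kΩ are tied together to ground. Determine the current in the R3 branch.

I ≈ 0.785 mA

Equivalent of the parallel group: R_p = 0.6691 kΩ.
Node voltage V_A = V_s · R_p/(R_s + R_p) = 19.0 × 0.2635 = 5.007 V.
Branch current I = V_A/R3 = 5.007/6.38 = 0.7848 mA.
(Equivalently: I_total = 7.483 mA, then current-divider fraction G_k/ΣG = 0.1049.)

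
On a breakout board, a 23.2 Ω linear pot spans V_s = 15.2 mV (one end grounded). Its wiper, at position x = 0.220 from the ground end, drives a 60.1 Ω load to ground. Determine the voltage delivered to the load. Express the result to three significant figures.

V_out ≈ 3.14 mV

The pot divides into 18.10 Ω above the wiper and 5.104 Ω below.
Lower segment in parallel with the load: 5.104 ‖ 60.1 = 4.704 Ω.
V_out = 15.2 × 4.704/(18.10 + 4.704) = 3.136 mV.
(Unloaded: V_out = x·V_s = 3.34 mV.)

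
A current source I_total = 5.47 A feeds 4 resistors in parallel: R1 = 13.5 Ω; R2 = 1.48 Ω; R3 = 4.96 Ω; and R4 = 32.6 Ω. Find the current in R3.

I ≈ 1.12 A

ΣG = 1/13.5 + 1/1.48 + 1/4.96 + 1/32.6 = 0.9820.
R3 takes the fraction G_k/ΣG = 0.2016/0.9820 = 0.2053, so I = 5.47 × 0.2053 = 1.123 A.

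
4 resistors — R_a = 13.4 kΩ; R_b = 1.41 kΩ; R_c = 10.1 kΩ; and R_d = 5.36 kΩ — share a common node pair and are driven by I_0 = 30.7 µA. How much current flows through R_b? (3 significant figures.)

Conductances: ΣG = 1/13.4 + 1/1.41 + 1/10.1 + 1/5.36 = 1.069 (1/kΩ).
R_b takes the fraction G_k/ΣG = 0.7092/1.069 = 0.6632, so I = 30.7 × 0.6632 = 20.36 µA.

I ≈ 20.4 µA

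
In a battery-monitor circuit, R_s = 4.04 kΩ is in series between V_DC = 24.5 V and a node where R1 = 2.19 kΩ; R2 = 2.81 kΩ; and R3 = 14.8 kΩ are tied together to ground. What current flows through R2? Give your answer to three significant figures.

Combine the parallel branches: R_p = (1/2.19 + 1/2.81 + 1/14.8)⁻¹ = 1.136 kΩ.
V_A by voltage divider: V_A = 24.5 × 1.136/(4.04 + 1.136) = 5.378 V.
Branch current I = V_A/R2 = 5.378/2.81 = 1.914 mA.

I ≈ 1.91 mA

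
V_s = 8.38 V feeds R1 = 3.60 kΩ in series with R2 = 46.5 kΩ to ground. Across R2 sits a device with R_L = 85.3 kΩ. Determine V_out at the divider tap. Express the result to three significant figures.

V_out ≈ 7.48 V

The load sits in parallel with R2, giving an effective lower resistance R2' = R2·R_L/(R2+R_L) = 30.09 kΩ.
Then V_out = V_s · R2'/(R1 + R2') = 8.38 × 30.09/33.69 = 7.485 V.
(Unloaded it would be 7.78 V; the load pulls it down.)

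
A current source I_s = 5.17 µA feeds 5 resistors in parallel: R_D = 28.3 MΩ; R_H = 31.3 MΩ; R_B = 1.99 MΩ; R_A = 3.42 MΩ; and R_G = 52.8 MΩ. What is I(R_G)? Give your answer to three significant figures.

I ≈ 0.111 µA

ΣG = 1/28.3 + 1/31.3 + 1/1.99 + 1/3.42 + 1/52.8 = 0.8811.
Current divider: I(R_G) = I_s · G_k/ΣG = 5.17 × (0.01894/0.8811) = 5.17 × 0.02149 = 0.1111 µA.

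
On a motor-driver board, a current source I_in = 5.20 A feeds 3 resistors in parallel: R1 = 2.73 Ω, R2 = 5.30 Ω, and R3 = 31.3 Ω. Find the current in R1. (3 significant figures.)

I ≈ 3.25 A

Conductances: ΣG = 1/2.73 + 1/5.30 + 1/31.3 = 0.5869 (1/Ω).
By the current-divider rule, I = I_in · G_k/ΣG = 5.20 × 0.6241 = 3.245 A.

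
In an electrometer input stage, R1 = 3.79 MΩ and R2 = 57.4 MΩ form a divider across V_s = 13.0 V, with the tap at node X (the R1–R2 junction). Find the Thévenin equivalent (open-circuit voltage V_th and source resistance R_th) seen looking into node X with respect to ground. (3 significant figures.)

V_th ≈ 12.2 V, R_th ≈ 3.56 MΩ

With X open, the divider is unloaded: V_th = 13.0 × 57.4/61.19 = 12.19 V.
Zeroing V_s shorts the top of R1 to ground, so R_th = R1 ‖ R2 = 3.555 MΩ.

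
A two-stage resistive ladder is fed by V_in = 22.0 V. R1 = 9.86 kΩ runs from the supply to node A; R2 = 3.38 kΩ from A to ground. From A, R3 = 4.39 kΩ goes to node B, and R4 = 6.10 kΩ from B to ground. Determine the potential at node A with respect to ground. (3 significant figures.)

V_A ≈ 4.53 V

Node A sees R2 in parallel with the series input of stage 2, R3 + R4 = 10.49 kΩ.
R2 ‖ (R3+R4) = 2.556 kΩ.
So V_A = 22.0 × 0.2059 = 4.529 V.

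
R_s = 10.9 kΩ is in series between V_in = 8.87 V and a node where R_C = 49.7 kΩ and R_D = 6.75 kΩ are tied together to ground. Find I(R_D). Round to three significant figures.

Parallel bank: R_p = 1/(1/49.7 + 1/6.75) = 5.943 kΩ.
V_A = 8.87 × 5.943/16.84 = 3.130 V.
Branch current I = V_A/R_D = 3.130/6.75 = 0.4637 mA.

I ≈ 0.464 mA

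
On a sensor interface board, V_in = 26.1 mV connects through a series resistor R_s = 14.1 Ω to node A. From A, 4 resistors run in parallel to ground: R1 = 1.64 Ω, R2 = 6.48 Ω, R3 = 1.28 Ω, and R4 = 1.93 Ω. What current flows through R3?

Combine the parallel branches: R_p = (1/1.64 + 1/6.48 + 1/1.28 + 1/1.93)⁻¹ = 0.4846 Ω.
V_A by voltage divider: V_A = 26.1 × 0.4846/(14.1 + 0.4846) = 0.8673 mV.
I(R3) = V_A / R3 = 0.8673/1.28 = 0.6775 mA.

I ≈ 0.678 mA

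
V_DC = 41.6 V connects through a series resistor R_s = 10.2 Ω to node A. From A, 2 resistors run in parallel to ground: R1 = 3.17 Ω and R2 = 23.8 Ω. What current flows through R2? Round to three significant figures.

Equivalent of the parallel group: R_p = 2.797 Ω.
Node voltage V_A = V_DC · R_p/(R_s + R_p) = 41.6 × 0.2152 = 8.953 V.
Branch current I = V_A/R2 = 8.953/23.8 = 0.3762 A.
(Check via current divider: I_total = 3.201 A; share G_k/ΣG = 0.1175 → same result.)

I ≈ 0.376 A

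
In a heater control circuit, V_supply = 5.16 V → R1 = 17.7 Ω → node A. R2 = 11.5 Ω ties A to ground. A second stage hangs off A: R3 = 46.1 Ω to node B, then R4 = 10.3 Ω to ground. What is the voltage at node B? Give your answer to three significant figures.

The second stage (R3 + R4 = 56.40 Ω) loads node A in parallel with R2.
Effective lower resistance at A: R2 ‖ 56.40 = 9.552 Ω.
V_A = 5.16 × 9.552/(17.7 + 9.552) = 1.809 V.
Then the unloaded second divider: V_B = V_A × R4/(R3+R4) = 1.809 × 0.1826 = 0.3303 V.

V_B ≈ 0.330 V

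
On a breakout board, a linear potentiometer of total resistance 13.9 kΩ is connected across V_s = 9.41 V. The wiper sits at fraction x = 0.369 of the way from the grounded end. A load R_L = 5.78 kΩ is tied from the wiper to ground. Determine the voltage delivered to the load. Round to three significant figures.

V_out ≈ 2.23 V

Split the track: R_lower = x·R_p = 5.129 kΩ, R_upper = (1−x)·R_p = 8.771 kΩ.
(x·R_p) ‖ R_L = 2.718 kΩ.
Then V_out = V_s · 2.718/(8.771 + 2.718) = 2.226 V.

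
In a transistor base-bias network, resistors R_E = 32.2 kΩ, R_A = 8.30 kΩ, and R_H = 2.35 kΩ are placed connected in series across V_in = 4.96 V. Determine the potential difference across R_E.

ΣR = 32.2 + 8.30 + 2.35 = 42.85 kΩ.
By the voltage-divider rule, V = 4.96 × 32.20/42.85 = 3.727 V.

V ≈ 3.73 V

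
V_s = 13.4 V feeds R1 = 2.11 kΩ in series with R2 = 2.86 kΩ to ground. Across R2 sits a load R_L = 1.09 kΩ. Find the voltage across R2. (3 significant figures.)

V_out ≈ 3.65 V

R2 ‖ R_L = (2.86 × 1.09)/(2.86 + 1.09) = 0.7892 kΩ.
Voltage divider with the loaded lower leg: V_out = 13.4 × 0.7892/(2.11 + 0.7892) = 13.4 × 0.2722 = 3.648 V.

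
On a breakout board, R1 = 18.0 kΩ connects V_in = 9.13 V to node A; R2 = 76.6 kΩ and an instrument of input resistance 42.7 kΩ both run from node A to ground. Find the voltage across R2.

The load sits in parallel with R2, giving an effective lower resistance R2' = R2·R_L/(R2+R_L) = 27.42 kΩ.
Now apply the divider: V_out = 9.13 × 0.6037 = 5.512 V.
(Unloaded it would be 7.39 V; the load pulls it down.)

V_out ≈ 5.51 V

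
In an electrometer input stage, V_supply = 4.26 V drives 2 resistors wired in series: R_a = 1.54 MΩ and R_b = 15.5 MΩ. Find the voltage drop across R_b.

Total series resistance ΣR = 1.54 + 15.5 = 17.04 MΩ.
Voltage divider: V = V_supply · (15.50 / 17.04) = 4.26 × 0.9096 = 3.875 V.

V ≈ 3.88 V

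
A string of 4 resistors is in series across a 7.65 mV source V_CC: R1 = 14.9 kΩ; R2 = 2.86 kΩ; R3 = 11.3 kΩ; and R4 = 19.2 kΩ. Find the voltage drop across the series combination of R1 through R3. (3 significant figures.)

Series total: ΣR = 14.9 + 2.86 + 11.3 + 19.2 = 48.26 kΩ.
R_{R1..R3} = 14.9 + 2.86 + 11.3 = 29.06 kΩ.
By the voltage-divider rule, V = 7.65 × 29.06/48.26 = 4.606 mV.

V ≈ 4.61 mV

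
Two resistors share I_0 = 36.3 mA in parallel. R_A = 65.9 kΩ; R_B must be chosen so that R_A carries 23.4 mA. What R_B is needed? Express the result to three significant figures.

In a two-way split, I_A/I_0 = R_B/(R_A + R_B).
23.4/36.3 = R_B/(R_A + R_B) → R_B = R_A · (0.6446)/(1 − 0.6446) = 65.9 × 1.814 = 119.5 kΩ.

R_B ≈ 120 kΩ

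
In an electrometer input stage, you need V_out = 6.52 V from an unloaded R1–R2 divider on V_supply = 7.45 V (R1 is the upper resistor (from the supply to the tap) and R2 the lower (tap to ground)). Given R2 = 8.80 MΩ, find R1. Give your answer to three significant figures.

R1 ≈ 1.26 MΩ

Required fraction k = V_out/V_supply = 0.8752.
So R1 = R2 · (V_supply/V_out − 1) = 8.80 × (7.45/6.52 − 1) = 8.80 × 0.1426 = 1.255 MΩ.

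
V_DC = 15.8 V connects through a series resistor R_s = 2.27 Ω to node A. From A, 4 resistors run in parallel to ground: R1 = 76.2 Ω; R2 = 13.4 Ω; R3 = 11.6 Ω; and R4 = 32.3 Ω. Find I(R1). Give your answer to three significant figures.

Combine the parallel branches: R_p = (1/76.2 + 1/13.4 + 1/11.6 + 1/32.3)⁻¹ = 4.880 Ω.
V_A = 15.8 × 4.880/7.150 = 10.78 V.
Branch current I = V_A/R1 = 10.78/76.2 = 0.1415 A.

I ≈ 0.142 A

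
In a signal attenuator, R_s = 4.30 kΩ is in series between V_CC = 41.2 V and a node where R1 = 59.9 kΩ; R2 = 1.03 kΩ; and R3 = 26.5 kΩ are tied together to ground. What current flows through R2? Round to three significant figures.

Equivalent of the parallel group: R_p = 0.9753 kΩ.
Node voltage V_A = V_CC · R_p/(R_s + R_p) = 41.2 × 0.1849 = 7.617 V.
I(R2) = V_A / R2 = 7.617/1.03 = 7.395 mA.

I ≈ 7.40 mA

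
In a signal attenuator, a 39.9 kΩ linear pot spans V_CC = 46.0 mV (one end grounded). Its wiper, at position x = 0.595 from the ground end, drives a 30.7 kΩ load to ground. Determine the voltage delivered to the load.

Split the track: R_lower = x·R_p = 23.74 kΩ, R_upper = (1−x)·R_p = 16.16 kΩ.
(x·R_p) ‖ R_L = 13.39 kΩ.
V_out = 46.0 × 13.39/(16.16 + 13.39) = 20.84 mV.

V_out ≈ 20.8 mV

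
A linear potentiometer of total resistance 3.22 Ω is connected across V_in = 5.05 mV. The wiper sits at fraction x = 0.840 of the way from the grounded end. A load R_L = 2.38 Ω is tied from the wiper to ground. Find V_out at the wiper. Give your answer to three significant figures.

Split the track: R_lower = x·R_p = 2.705 Ω, R_upper = (1−x)·R_p = 0.5152 Ω.
Lower segment in parallel with the load: 2.705 ‖ 2.38 = 1.266 Ω.
Loaded-divider output: V_out = 5.05 × 0.7108 = 3.589 mV.

V_out ≈ 3.59 mV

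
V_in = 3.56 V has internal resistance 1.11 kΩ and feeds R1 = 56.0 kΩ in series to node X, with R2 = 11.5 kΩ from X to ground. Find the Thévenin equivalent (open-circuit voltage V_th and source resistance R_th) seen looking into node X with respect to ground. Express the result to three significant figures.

V_th ≈ 0.597 V, R_th ≈ 9.57 kΩ

R1' = 1.11 + 56.0 = 57.11 kΩ (source resistance + R1).
With X open, the divider is unloaded: V_th = 3.56 × 11.5/68.61 = 0.5967 V.
Zeroing V_in shorts the top of R1' to ground, so R_th = R1' ‖ R2 = 9.572 kΩ.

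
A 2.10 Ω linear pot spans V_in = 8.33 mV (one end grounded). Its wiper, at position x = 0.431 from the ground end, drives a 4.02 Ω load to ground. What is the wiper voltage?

V_out ≈ 3.18 mV

The pot divides into 1.195 Ω above the wiper and 0.9051 Ω below.
R_L loads the lower segment: effective lower R = 0.7388 Ω.
Then V_out = V_in · 0.7388/(1.195 + 0.7388) = 3.183 mV.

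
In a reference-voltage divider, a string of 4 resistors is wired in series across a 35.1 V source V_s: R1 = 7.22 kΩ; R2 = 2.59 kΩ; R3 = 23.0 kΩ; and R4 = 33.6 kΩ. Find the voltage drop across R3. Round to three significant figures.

V ≈ 12.2 V

ΣR = 7.22 + 2.59 + 23.0 + 33.6 = 66.41 kΩ.
By the voltage-divider rule, V = 35.1 × 23.00/66.41 = 12.16 V.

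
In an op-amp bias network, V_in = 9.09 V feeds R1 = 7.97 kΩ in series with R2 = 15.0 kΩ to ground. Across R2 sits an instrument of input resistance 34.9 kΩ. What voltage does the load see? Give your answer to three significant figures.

V_out ≈ 5.17 V

R2 ‖ R_L = (15.0 × 34.9)/(15.0 + 34.9) = 10.49 kΩ.
Then V_out = V_in · R2'/(R1 + R2') = 9.09 × 10.49/18.46 = 5.166 V.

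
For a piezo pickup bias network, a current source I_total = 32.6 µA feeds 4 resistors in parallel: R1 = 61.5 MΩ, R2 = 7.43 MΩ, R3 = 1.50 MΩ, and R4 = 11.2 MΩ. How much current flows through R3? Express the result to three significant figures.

Total conductance ΣG = 1/61.5 + 1/7.43 + 1/1.50 + 1/11.2 = 0.9068 (units of 1/MΩ).
R3 takes the fraction G_k/ΣG = 0.6667/0.9068 = 0.7352, so I = 32.6 × 0.7352 = 23.97 µA.

I ≈ 24.0 µA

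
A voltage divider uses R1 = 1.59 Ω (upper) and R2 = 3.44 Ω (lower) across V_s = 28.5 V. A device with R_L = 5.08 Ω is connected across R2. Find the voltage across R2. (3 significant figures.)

V_out ≈ 16.1 V

R2 ‖ R_L = (3.44 × 5.08)/(3.44 + 5.08) = 2.051 Ω.
Voltage divider with the loaded lower leg: V_out = 28.5 × 2.051/(1.59 + 2.051) = 28.5 × 0.5633 = 16.05 V.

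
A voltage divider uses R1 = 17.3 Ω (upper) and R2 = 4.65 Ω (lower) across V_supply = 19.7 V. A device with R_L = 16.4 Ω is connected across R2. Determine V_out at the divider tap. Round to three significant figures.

The load sits in parallel with R2, giving an effective lower resistance R2' = R2·R_L/(R2+R_L) = 3.623 Ω.
Voltage divider with the loaded lower leg: V_out = 19.7 × 3.623/(17.3 + 3.623) = 19.7 × 0.1732 = 3.411 V.
(Unloaded it would be 4.17 V; the load pulls it down.)

V_out ≈ 3.41 V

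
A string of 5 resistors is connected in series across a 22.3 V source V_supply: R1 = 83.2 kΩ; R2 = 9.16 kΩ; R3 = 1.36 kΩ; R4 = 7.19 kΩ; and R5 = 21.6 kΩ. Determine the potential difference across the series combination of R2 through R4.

Total series resistance ΣR = 83.2 + 9.16 + 1.36 + 7.19 + 21.6 = 122.5 kΩ.
R_{R2..R4} = 9.16 + 1.36 + 7.19 = 17.71 kΩ.
V = V_supply · R/ΣR = 22.3 × 0.1446 = 3.224 V.

V ≈ 3.22 V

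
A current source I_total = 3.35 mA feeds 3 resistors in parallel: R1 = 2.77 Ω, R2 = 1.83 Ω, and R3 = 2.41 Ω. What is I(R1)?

Conductances: ΣG = 1/2.77 + 1/1.83 + 1/2.41 = 1.322 (1/Ω).
Current divider: I(R1) = I_total · G_k/ΣG = 3.35 × (0.3610/1.322) = 3.35 × 0.2730 = 0.9145 mA.

I ≈ 0.915 mA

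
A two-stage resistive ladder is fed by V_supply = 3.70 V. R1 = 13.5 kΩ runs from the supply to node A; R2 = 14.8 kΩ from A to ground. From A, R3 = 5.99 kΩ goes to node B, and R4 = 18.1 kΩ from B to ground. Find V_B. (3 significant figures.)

V_B ≈ 1.12 V

The second stage (R3 + R4 = 24.09 kΩ) loads node A in parallel with R2.
Effective lower resistance at A: R2 ‖ 24.09 = 9.168 kΩ.
First divider: V_A = V_supply · 9.168/(13.5 + 9.168) = 1.496 V.
Then the unloaded second divider: V_B = V_A × R4/(R3+R4) = 1.496 × 0.7513 = 1.124 V.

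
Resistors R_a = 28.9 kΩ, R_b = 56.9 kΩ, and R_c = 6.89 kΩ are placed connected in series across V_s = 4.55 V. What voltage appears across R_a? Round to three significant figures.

Series total: ΣR = 28.9 + 56.9 + 6.89 = 92.69 kΩ.
V = V_s · R/ΣR = 4.55 × 0.3118 = 1.419 V.

V ≈ 1.42 V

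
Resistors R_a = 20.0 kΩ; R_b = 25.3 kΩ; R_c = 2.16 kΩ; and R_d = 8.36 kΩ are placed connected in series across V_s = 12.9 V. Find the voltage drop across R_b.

V ≈ 5.85 V

ΣR = 20.0 + 25.3 + 2.16 + 8.36 = 55.82 kΩ.
By the voltage-divider rule, V = 12.9 × 25.30/55.82 = 5.847 V.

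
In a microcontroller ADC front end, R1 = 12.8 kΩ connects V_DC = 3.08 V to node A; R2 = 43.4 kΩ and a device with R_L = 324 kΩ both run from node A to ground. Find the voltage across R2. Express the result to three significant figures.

The load sits in parallel with R2, giving an effective lower resistance R2' = R2·R_L/(R2+R_L) = 38.27 kΩ.
Now apply the divider: V_out = 3.08 × 0.7494 = 2.308 V.
(Unloaded it would be 2.38 V; the load pulls it down.)

V_out ≈ 2.31 V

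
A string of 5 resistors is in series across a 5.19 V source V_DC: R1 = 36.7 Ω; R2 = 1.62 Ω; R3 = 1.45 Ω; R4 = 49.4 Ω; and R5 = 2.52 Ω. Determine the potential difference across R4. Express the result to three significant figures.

Series total: ΣR = 36.7 + 1.62 + 1.45 + 49.4 + 2.52 = 91.69 Ω.
Voltage divider: V = V_DC · (49.40 / 91.69) = 5.19 × 0.5388 = 2.796 V.

V ≈ 2.80 V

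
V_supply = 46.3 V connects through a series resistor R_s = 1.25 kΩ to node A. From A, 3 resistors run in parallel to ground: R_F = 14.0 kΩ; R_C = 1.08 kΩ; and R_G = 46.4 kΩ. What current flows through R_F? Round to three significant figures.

Combine the parallel branches: R_p = (1/14.0 + 1/1.08 + 1/46.4)⁻¹ = 0.9814 kΩ.
V_A by voltage divider: V_A = 46.3 × 0.9814/(1.25 + 0.9814) = 20.36 V.
Branch current I = V_A/R_F = 20.36/14.0 = 1.455 mA.

I ≈ 1.45 mA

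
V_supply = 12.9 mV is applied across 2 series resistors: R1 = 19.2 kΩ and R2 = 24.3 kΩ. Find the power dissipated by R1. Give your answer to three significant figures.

P ≈ 1.69 nW

ΣR = 43.50 kΩ → I = 12.9/43.50 = 0.2966 µA.
V(R1) = I·R = 5.694 mV; P = V·I = 5.694 × 0.2966 = 1.689 nW.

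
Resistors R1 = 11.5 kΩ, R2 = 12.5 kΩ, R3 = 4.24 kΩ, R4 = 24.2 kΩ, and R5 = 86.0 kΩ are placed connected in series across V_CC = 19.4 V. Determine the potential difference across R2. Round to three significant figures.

Series total: ΣR = 11.5 + 12.5 + 4.24 + 24.2 + 86.0 = 138.4 kΩ.
Voltage divider: V = V_CC · (12.50 / 138.4) = 19.4 × 0.09029 = 1.752 V.

V ≈ 1.75 V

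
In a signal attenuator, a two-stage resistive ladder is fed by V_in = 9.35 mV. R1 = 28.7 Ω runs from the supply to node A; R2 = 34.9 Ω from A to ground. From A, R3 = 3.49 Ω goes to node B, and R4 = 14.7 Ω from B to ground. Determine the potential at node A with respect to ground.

Node A sees R2 in parallel with the series input of stage 2, R3 + R4 = 18.19 Ω.
Effective lower resistance at A: R2 ‖ 18.19 = 11.96 Ω.
First divider: V_A = V_in · 11.96/(28.7 + 11.96) = 2.750 mV.

V_A ≈ 2.75 mV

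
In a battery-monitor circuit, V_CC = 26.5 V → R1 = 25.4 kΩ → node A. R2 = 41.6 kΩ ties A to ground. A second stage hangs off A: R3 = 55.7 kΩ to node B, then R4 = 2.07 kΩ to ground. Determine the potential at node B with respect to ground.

V_B ≈ 0.463 V

Looking into the second stage from A: R3 + R4 = 57.77 kΩ appears in parallel with R2.
R2 ‖ (R3+R4) = 24.18 kΩ.
So V_A = 26.5 × 0.4877 = 12.93 V.
Stage 2 is unloaded, so V_B = V_A · R4/(R3+R4) = 12.93 × 2.07/57.77 = 0.4631 V.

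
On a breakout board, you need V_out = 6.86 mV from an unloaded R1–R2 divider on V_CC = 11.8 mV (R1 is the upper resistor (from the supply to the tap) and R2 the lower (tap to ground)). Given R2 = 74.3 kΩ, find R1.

R1 ≈ 53.5 kΩ

The divider ratio is R2/(R1+R2) = 6.86/11.8 = 0.5814.
Rearranging, R1 = R2·(1−k)/k = 74.3 × 0.7201 = 53.50 kΩ.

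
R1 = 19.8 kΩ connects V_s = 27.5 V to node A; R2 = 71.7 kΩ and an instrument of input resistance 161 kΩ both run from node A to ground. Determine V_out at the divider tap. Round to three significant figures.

V_out ≈ 19.7 V

The load sits in parallel with R2, giving an effective lower resistance R2' = R2·R_L/(R2+R_L) = 49.61 kΩ.
Then V_out = V_s · R2'/(R1 + R2') = 27.5 × 49.61/69.41 = 19.66 V.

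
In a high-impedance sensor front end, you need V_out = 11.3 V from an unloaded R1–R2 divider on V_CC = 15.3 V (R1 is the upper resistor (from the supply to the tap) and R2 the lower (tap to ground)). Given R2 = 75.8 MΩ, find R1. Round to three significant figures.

V_out/V_CC = R2/(R1+R2) = 0.7386.
Rearranging, R1 = R2·(1−k)/k = 75.8 × 0.3540 = 26.83 MΩ.

R1 ≈ 26.8 MΩ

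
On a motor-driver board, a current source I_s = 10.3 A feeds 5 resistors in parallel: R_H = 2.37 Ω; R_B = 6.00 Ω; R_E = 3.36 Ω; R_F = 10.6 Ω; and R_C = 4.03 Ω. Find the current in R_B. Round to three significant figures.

Conductances: ΣG = 1/2.37 + 1/6.00 + 1/3.36 + 1/10.6 + 1/4.03 = 1.229 (1/Ω).
Current divider: I(R_B) = I_s · G_k/ΣG = 10.3 × (0.1667/1.229) = 10.3 × 0.1356 = 1.397 A.

I ≈ 1.40 A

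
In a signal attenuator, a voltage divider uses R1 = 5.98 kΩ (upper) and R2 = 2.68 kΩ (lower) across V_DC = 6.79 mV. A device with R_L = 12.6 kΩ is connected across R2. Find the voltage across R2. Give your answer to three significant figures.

R2 ‖ R_L = (2.68 × 12.6)/(2.68 + 12.6) = 2.210 kΩ.
Now apply the divider: V_out = 6.79 × 0.2698 = 1.832 mV.
(Unloaded it would be 2.10 mV; the load pulls it down.)

V_out ≈ 1.83 mV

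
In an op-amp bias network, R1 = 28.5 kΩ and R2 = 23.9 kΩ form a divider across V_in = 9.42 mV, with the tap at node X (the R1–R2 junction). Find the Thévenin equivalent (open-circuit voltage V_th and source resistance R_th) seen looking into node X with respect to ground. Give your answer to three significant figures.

V_th ≈ 4.30 mV, R_th ≈ 13.0 kΩ

V_th is the unloaded tap voltage: V_in · R2/(R1+R2) = 9.42 × 0.4561 = 4.297 mV.
With V_in suppressed (replaced by a short), R_th = R1 ‖ R2 = (28.50 × 23.9)/(28.50 + 23.9) = 13.00 kΩ.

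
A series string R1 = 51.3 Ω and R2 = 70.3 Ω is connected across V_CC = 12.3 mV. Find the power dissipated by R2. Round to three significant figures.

The common current is I = 12.3/121.6 = 0.1012 mA.
P(R2) = I²·R2 = (0.1012)² × 70.3 = 0.7193 µW.

P ≈ 0.719 µW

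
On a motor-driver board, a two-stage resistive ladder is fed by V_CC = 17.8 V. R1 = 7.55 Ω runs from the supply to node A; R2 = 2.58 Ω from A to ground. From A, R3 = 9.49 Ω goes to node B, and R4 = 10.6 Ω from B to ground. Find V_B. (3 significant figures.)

V_B ≈ 2.18 V

The second stage (R3 + R4 = 20.09 Ω) loads node A in parallel with R2.
Effective lower resistance at A: R2 ‖ 20.09 = 2.286 Ω.
First divider: V_A = V_CC · 2.286/(7.55 + 2.286) = 4.137 V.
Then the unloaded second divider: V_B = V_A × R4/(R3+R4) = 4.137 × 0.5276 = 2.183 V.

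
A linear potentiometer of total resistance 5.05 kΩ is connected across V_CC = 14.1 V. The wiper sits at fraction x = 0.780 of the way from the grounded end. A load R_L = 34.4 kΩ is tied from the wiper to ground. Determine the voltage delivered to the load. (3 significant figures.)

Split the track: R_lower = x·R_p = 3.939 kΩ, R_upper = (1−x)·R_p = 1.111 kΩ.
Lower segment in parallel with the load: 3.939 ‖ 34.4 = 3.534 kΩ.
Then V_out = V_CC · 3.534/(1.111 + 3.534) = 10.73 V.

V_out ≈ 10.7 V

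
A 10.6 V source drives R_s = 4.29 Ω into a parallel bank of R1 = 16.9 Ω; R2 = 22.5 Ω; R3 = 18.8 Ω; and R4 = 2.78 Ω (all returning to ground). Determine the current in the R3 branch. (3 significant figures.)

I ≈ 0.175 A

Equivalent of the parallel group: R_p = 1.936 Ω.
V_A by voltage divider: V_A = 10.6 × 1.936/(4.29 + 1.936) = 3.296 V.
Branch current I = V_A/R3 = 3.296/18.8 = 0.1753 A.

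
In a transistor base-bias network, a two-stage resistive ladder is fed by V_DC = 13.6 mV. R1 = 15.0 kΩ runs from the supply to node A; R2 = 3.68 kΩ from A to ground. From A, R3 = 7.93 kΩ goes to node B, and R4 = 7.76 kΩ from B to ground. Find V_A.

The second stage (R3 + R4 = 15.69 kΩ) loads node A in parallel with R2.
Effective lower resistance at A: R2 ‖ 15.69 = 2.981 kΩ.
So V_A = 13.6 × 0.1658 = 2.255 mV.

V_A ≈ 2.25 mV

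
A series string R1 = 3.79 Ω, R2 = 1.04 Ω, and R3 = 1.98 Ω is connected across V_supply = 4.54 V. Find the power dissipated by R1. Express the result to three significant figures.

Series current I = V_supply/ΣR = 4.54/6.810 = 0.6667 A.
V(R1) = I·R = 2.527 V; P = V·I = 2.527 × 0.6667 = 1.684 W.

P ≈ 1.68 W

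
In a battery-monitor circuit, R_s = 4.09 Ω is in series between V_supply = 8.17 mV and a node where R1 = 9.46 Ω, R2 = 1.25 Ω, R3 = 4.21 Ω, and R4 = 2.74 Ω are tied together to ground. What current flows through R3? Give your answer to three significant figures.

I ≈ 0.271 mA

Combine the parallel branches: R_p = (1/9.46 + 1/1.25 + 1/4.21 + 1/2.74)⁻¹ = 0.6630 Ω.
V_A = 8.17 × 0.6630/4.753 = 1.140 mV.
Branch current I = V_A/R3 = 1.140/4.21 = 0.2707 mA.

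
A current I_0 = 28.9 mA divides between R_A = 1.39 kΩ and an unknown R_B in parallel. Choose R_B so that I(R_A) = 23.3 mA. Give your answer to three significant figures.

R_B ≈ 5.78 kΩ

The fraction through R_A equals R_B/(R_A+R_B).
23.3/28.9 = R_B/(R_A + R_B) → R_B = R_A · (0.8062)/(1 − 0.8062) = 1.39 × 4.161 = 5.783 kΩ.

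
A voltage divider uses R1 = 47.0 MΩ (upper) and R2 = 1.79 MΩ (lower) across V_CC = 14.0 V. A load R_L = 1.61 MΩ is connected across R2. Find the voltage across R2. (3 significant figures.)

V_out ≈ 0.248 V

First combine the lower leg with the load: R2 ‖ R_L = 0.8476 MΩ.
Then V_out = V_CC · R2'/(R1 + R2') = 14.0 × 0.8476/47.85 = 0.2480 V.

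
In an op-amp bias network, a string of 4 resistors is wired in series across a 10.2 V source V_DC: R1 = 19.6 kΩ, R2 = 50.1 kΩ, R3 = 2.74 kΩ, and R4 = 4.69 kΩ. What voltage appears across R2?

V ≈ 6.63 V

Series total: ΣR = 19.6 + 50.1 + 2.74 + 4.69 = 77.13 kΩ.
Voltage divider: V = V_DC · (50.10 / 77.13) = 10.2 × 0.6496 = 6.625 V.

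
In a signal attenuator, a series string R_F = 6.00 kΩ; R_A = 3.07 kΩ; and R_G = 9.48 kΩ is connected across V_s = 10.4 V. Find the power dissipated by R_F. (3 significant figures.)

P ≈ 1.89 mW

Series current I = V_s/ΣR = 10.4/18.55 = 0.5606 mA.
V(R_F) = I·R = 3.364 V; P = V·I = 3.364 × 0.5606 = 1.886 mW.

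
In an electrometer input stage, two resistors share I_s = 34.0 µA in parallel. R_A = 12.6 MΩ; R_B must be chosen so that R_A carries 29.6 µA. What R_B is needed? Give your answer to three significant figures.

R_B ≈ 84.8 MΩ

Two-branch current divider: I_A = I_s · R_B/(R_A + R_B).
With f = 0.8706, R_B = R_A · f/(1−f) = 12.6 × 6.727 = 84.76 MΩ.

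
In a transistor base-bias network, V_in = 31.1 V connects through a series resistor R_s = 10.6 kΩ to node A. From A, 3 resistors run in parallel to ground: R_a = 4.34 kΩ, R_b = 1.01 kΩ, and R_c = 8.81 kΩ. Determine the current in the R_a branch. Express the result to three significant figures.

I ≈ 0.473 mA

Equivalent of the parallel group: R_p = 0.7496 kΩ.
V_A by voltage divider: V_A = 31.1 × 0.7496/(10.6 + 0.7496) = 2.054 V.
I(R_a) = V_A / R_a = 2.054/4.34 = 0.4733 mA.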